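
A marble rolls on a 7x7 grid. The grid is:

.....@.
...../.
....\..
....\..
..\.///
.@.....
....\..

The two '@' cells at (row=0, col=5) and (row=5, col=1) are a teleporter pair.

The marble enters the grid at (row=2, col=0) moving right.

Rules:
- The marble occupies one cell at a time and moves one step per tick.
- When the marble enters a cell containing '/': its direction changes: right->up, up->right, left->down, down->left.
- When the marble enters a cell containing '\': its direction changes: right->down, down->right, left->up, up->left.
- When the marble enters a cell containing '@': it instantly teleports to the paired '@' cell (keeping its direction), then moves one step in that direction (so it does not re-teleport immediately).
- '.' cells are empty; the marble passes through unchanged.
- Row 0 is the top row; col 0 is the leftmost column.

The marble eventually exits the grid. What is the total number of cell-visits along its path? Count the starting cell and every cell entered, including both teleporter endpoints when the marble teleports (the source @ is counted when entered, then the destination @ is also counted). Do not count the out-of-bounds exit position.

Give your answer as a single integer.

Step 1: enter (2,0), '.' pass, move right to (2,1)
Step 2: enter (2,1), '.' pass, move right to (2,2)
Step 3: enter (2,2), '.' pass, move right to (2,3)
Step 4: enter (2,3), '.' pass, move right to (2,4)
Step 5: enter (2,4), '\' deflects right->down, move down to (3,4)
Step 6: enter (3,4), '\' deflects down->right, move right to (3,5)
Step 7: enter (3,5), '.' pass, move right to (3,6)
Step 8: enter (3,6), '.' pass, move right to (3,7)
Step 9: at (3,7) — EXIT via right edge, pos 3
Path length (cell visits): 8

Answer: 8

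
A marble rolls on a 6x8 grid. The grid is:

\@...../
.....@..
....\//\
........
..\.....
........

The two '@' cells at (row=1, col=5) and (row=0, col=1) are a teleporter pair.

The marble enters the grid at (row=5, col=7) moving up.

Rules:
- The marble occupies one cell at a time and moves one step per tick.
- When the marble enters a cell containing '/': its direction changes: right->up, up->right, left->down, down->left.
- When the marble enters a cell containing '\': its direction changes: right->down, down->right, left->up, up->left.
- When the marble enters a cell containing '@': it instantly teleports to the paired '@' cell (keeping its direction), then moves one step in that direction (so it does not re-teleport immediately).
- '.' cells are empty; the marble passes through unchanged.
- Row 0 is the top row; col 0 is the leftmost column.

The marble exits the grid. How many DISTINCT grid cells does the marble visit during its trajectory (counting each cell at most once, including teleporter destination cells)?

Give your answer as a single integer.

Answer: 8

Derivation:
Step 1: enter (5,7), '.' pass, move up to (4,7)
Step 2: enter (4,7), '.' pass, move up to (3,7)
Step 3: enter (3,7), '.' pass, move up to (2,7)
Step 4: enter (2,7), '\' deflects up->left, move left to (2,6)
Step 5: enter (2,6), '/' deflects left->down, move down to (3,6)
Step 6: enter (3,6), '.' pass, move down to (4,6)
Step 7: enter (4,6), '.' pass, move down to (5,6)
Step 8: enter (5,6), '.' pass, move down to (6,6)
Step 9: at (6,6) — EXIT via bottom edge, pos 6
Distinct cells visited: 8 (path length 8)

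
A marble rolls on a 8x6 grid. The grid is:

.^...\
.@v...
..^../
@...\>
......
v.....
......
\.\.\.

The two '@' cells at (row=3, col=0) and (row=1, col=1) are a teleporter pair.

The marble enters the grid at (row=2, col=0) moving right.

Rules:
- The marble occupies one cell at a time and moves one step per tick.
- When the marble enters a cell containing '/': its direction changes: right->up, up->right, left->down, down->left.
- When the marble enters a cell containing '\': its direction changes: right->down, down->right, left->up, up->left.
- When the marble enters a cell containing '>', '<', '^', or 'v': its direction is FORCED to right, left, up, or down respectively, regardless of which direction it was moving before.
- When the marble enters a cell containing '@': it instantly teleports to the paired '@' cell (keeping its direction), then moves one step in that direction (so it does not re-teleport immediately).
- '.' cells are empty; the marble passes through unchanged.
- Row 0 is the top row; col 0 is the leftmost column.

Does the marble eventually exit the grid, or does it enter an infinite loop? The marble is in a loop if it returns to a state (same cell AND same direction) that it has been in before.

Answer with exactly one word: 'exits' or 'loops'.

Answer: loops

Derivation:
Step 1: enter (2,0), '.' pass, move right to (2,1)
Step 2: enter (2,1), '.' pass, move right to (2,2)
Step 3: enter (2,2), '^' forces right->up, move up to (1,2)
Step 4: enter (1,2), 'v' forces up->down, move down to (2,2)
Step 5: enter (2,2), '^' forces down->up, move up to (1,2)
Step 6: at (1,2) dir=up — LOOP DETECTED (seen before)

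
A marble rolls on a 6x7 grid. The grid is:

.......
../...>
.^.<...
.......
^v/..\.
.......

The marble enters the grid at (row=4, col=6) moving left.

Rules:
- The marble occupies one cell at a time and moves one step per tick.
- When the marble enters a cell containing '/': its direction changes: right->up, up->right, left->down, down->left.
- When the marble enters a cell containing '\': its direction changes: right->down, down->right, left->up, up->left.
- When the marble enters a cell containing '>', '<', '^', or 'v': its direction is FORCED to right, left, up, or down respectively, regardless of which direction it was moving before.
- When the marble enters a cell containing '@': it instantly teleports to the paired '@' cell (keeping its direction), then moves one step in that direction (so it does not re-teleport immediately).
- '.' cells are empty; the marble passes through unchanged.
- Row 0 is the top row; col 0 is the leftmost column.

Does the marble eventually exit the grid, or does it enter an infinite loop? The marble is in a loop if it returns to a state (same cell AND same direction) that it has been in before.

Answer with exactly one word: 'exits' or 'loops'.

Answer: exits

Derivation:
Step 1: enter (4,6), '.' pass, move left to (4,5)
Step 2: enter (4,5), '\' deflects left->up, move up to (3,5)
Step 3: enter (3,5), '.' pass, move up to (2,5)
Step 4: enter (2,5), '.' pass, move up to (1,5)
Step 5: enter (1,5), '.' pass, move up to (0,5)
Step 6: enter (0,5), '.' pass, move up to (-1,5)
Step 7: at (-1,5) — EXIT via top edge, pos 5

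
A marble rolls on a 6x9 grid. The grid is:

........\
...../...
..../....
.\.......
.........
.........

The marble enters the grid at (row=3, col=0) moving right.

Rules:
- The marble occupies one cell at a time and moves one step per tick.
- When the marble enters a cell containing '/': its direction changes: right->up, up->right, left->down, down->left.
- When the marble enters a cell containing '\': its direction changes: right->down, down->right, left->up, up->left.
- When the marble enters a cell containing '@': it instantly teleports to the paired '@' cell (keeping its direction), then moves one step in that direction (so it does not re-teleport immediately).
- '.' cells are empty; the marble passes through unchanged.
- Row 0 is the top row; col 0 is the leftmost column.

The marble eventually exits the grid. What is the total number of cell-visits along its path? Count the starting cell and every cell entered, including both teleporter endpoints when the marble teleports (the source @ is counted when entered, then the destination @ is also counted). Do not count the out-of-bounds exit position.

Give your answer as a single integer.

Step 1: enter (3,0), '.' pass, move right to (3,1)
Step 2: enter (3,1), '\' deflects right->down, move down to (4,1)
Step 3: enter (4,1), '.' pass, move down to (5,1)
Step 4: enter (5,1), '.' pass, move down to (6,1)
Step 5: at (6,1) — EXIT via bottom edge, pos 1
Path length (cell visits): 4

Answer: 4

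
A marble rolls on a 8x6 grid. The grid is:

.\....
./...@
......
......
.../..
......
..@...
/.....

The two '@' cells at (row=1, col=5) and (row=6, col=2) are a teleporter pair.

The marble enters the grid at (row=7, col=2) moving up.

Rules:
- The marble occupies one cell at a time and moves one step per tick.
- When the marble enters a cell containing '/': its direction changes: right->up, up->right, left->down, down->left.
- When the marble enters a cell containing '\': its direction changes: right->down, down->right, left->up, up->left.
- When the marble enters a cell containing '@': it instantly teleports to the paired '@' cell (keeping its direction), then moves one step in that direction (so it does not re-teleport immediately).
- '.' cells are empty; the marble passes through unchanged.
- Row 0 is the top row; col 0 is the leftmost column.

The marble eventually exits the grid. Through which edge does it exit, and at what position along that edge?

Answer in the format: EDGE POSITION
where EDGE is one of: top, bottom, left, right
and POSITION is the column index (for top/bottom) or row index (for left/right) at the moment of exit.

Answer: top 5

Derivation:
Step 1: enter (7,2), '.' pass, move up to (6,2)
Step 2: enter (6,2), '@' teleport (6,2)->(1,5), also enter (1,5), move up to (0,5)
Step 3: enter (0,5), '.' pass, move up to (-1,5)
Step 4: at (-1,5) — EXIT via top edge, pos 5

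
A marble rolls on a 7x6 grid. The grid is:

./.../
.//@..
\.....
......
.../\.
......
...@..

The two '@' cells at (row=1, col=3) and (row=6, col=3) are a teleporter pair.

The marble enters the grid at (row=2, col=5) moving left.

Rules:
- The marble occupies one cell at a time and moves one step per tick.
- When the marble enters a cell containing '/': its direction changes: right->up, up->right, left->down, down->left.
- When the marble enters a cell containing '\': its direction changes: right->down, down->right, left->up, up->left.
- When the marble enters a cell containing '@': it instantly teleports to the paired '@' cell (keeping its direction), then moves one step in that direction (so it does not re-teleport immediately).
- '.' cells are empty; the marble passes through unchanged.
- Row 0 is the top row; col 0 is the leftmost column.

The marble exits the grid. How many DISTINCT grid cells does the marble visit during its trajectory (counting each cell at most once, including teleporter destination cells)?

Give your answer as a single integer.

Answer: 8

Derivation:
Step 1: enter (2,5), '.' pass, move left to (2,4)
Step 2: enter (2,4), '.' pass, move left to (2,3)
Step 3: enter (2,3), '.' pass, move left to (2,2)
Step 4: enter (2,2), '.' pass, move left to (2,1)
Step 5: enter (2,1), '.' pass, move left to (2,0)
Step 6: enter (2,0), '\' deflects left->up, move up to (1,0)
Step 7: enter (1,0), '.' pass, move up to (0,0)
Step 8: enter (0,0), '.' pass, move up to (-1,0)
Step 9: at (-1,0) — EXIT via top edge, pos 0
Distinct cells visited: 8 (path length 8)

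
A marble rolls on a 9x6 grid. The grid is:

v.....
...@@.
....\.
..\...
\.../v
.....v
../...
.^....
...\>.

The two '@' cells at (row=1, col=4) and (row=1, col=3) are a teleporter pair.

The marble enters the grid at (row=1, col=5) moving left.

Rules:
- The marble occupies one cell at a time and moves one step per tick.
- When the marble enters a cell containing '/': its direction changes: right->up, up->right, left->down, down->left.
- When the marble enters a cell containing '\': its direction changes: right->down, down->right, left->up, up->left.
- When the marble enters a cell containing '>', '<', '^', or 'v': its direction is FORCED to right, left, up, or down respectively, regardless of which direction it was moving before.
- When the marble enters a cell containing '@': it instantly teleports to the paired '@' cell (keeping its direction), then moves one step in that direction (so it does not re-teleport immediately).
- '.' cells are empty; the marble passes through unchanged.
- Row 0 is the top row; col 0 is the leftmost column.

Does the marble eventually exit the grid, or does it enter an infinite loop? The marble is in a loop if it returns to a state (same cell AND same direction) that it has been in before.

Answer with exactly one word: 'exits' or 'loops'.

Answer: exits

Derivation:
Step 1: enter (1,5), '.' pass, move left to (1,4)
Step 2: enter (1,4), '@' teleport (1,4)->(1,3), also enter (1,3), move left to (1,2)
Step 3: enter (1,2), '.' pass, move left to (1,1)
Step 4: enter (1,1), '.' pass, move left to (1,0)
Step 5: enter (1,0), '.' pass, move left to (1,-1)
Step 6: at (1,-1) — EXIT via left edge, pos 1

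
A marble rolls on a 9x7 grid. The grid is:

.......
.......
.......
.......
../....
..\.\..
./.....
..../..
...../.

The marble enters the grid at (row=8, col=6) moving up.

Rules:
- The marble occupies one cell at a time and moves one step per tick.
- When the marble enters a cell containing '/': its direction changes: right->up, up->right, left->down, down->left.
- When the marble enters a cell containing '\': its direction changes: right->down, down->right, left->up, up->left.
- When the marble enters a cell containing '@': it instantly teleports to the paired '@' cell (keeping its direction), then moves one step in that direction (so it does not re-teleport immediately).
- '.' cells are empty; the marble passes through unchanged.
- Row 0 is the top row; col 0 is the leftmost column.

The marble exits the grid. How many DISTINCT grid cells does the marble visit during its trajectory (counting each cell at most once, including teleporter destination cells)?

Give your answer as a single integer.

Step 1: enter (8,6), '.' pass, move up to (7,6)
Step 2: enter (7,6), '.' pass, move up to (6,6)
Step 3: enter (6,6), '.' pass, move up to (5,6)
Step 4: enter (5,6), '.' pass, move up to (4,6)
Step 5: enter (4,6), '.' pass, move up to (3,6)
Step 6: enter (3,6), '.' pass, move up to (2,6)
Step 7: enter (2,6), '.' pass, move up to (1,6)
Step 8: enter (1,6), '.' pass, move up to (0,6)
Step 9: enter (0,6), '.' pass, move up to (-1,6)
Step 10: at (-1,6) — EXIT via top edge, pos 6
Distinct cells visited: 9 (path length 9)

Answer: 9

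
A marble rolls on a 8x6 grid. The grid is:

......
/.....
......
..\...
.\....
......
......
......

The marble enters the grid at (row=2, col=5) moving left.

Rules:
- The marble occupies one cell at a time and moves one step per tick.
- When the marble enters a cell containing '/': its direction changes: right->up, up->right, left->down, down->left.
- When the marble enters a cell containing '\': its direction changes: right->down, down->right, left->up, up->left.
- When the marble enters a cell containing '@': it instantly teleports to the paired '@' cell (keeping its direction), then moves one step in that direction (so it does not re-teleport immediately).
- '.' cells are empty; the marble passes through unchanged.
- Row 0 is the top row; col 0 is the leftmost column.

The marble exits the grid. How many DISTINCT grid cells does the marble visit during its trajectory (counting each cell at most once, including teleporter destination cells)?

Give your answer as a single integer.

Step 1: enter (2,5), '.' pass, move left to (2,4)
Step 2: enter (2,4), '.' pass, move left to (2,3)
Step 3: enter (2,3), '.' pass, move left to (2,2)
Step 4: enter (2,2), '.' pass, move left to (2,1)
Step 5: enter (2,1), '.' pass, move left to (2,0)
Step 6: enter (2,0), '.' pass, move left to (2,-1)
Step 7: at (2,-1) — EXIT via left edge, pos 2
Distinct cells visited: 6 (path length 6)

Answer: 6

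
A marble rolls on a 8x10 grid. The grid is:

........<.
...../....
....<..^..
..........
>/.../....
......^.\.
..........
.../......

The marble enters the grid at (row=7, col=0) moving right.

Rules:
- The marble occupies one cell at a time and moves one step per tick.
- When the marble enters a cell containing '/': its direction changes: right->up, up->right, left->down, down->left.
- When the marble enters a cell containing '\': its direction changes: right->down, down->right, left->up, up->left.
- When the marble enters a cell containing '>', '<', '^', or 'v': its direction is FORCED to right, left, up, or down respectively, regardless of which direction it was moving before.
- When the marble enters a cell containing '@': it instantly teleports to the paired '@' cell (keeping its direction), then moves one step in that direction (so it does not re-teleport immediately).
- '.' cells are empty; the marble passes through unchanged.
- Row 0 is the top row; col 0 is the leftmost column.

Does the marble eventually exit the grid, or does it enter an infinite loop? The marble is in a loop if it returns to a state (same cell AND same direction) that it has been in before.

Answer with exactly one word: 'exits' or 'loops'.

Step 1: enter (7,0), '.' pass, move right to (7,1)
Step 2: enter (7,1), '.' pass, move right to (7,2)
Step 3: enter (7,2), '.' pass, move right to (7,3)
Step 4: enter (7,3), '/' deflects right->up, move up to (6,3)
Step 5: enter (6,3), '.' pass, move up to (5,3)
Step 6: enter (5,3), '.' pass, move up to (4,3)
Step 7: enter (4,3), '.' pass, move up to (3,3)
Step 8: enter (3,3), '.' pass, move up to (2,3)
Step 9: enter (2,3), '.' pass, move up to (1,3)
Step 10: enter (1,3), '.' pass, move up to (0,3)
Step 11: enter (0,3), '.' pass, move up to (-1,3)
Step 12: at (-1,3) — EXIT via top edge, pos 3

Answer: exits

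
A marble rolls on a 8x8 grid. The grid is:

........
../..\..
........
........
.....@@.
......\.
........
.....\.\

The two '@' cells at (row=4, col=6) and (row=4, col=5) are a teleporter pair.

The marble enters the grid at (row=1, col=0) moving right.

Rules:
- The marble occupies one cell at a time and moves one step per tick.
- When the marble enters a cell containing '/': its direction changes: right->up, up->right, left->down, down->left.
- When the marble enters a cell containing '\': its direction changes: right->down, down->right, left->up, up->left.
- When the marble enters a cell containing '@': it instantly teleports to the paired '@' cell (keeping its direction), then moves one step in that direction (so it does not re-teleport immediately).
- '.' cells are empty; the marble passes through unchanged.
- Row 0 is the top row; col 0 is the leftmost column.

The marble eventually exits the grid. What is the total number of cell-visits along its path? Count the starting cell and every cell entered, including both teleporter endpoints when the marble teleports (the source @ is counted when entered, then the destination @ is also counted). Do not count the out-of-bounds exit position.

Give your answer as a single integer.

Answer: 4

Derivation:
Step 1: enter (1,0), '.' pass, move right to (1,1)
Step 2: enter (1,1), '.' pass, move right to (1,2)
Step 3: enter (1,2), '/' deflects right->up, move up to (0,2)
Step 4: enter (0,2), '.' pass, move up to (-1,2)
Step 5: at (-1,2) — EXIT via top edge, pos 2
Path length (cell visits): 4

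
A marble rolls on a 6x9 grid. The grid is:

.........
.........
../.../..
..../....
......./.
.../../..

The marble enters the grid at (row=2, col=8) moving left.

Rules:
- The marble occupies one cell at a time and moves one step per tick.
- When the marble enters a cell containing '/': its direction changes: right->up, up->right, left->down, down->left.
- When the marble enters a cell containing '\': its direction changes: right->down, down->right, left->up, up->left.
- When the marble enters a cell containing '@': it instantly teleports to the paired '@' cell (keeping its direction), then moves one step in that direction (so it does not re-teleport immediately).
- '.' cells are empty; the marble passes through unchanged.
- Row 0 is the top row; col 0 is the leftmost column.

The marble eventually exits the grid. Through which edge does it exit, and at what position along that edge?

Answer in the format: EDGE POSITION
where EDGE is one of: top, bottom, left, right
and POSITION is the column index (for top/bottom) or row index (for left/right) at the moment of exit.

Step 1: enter (2,8), '.' pass, move left to (2,7)
Step 2: enter (2,7), '.' pass, move left to (2,6)
Step 3: enter (2,6), '/' deflects left->down, move down to (3,6)
Step 4: enter (3,6), '.' pass, move down to (4,6)
Step 5: enter (4,6), '.' pass, move down to (5,6)
Step 6: enter (5,6), '/' deflects down->left, move left to (5,5)
Step 7: enter (5,5), '.' pass, move left to (5,4)
Step 8: enter (5,4), '.' pass, move left to (5,3)
Step 9: enter (5,3), '/' deflects left->down, move down to (6,3)
Step 10: at (6,3) — EXIT via bottom edge, pos 3

Answer: bottom 3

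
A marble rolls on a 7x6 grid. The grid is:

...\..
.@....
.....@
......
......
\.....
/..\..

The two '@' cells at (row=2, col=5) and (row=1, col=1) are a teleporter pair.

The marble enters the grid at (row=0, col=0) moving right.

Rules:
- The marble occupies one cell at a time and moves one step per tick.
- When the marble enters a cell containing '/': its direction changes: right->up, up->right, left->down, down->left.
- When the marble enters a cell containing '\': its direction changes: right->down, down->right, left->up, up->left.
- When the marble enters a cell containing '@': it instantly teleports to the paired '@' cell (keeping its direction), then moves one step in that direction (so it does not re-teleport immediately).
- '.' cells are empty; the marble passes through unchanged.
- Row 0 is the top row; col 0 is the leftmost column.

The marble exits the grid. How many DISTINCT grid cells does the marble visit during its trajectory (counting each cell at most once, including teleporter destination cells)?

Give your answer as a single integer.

Step 1: enter (0,0), '.' pass, move right to (0,1)
Step 2: enter (0,1), '.' pass, move right to (0,2)
Step 3: enter (0,2), '.' pass, move right to (0,3)
Step 4: enter (0,3), '\' deflects right->down, move down to (1,3)
Step 5: enter (1,3), '.' pass, move down to (2,3)
Step 6: enter (2,3), '.' pass, move down to (3,3)
Step 7: enter (3,3), '.' pass, move down to (4,3)
Step 8: enter (4,3), '.' pass, move down to (5,3)
Step 9: enter (5,3), '.' pass, move down to (6,3)
Step 10: enter (6,3), '\' deflects down->right, move right to (6,4)
Step 11: enter (6,4), '.' pass, move right to (6,5)
Step 12: enter (6,5), '.' pass, move right to (6,6)
Step 13: at (6,6) — EXIT via right edge, pos 6
Distinct cells visited: 12 (path length 12)

Answer: 12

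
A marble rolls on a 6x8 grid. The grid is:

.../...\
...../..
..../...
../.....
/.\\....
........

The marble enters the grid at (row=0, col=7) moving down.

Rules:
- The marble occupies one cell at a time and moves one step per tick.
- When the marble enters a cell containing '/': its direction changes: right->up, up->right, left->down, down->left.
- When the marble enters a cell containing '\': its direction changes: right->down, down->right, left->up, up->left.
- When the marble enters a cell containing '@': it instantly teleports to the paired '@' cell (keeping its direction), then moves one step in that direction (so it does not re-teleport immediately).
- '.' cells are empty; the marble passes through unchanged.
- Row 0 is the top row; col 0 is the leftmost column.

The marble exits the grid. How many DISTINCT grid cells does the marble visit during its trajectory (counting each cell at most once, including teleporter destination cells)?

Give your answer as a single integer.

Answer: 1

Derivation:
Step 1: enter (0,7), '\' deflects down->right, move right to (0,8)
Step 2: at (0,8) — EXIT via right edge, pos 0
Distinct cells visited: 1 (path length 1)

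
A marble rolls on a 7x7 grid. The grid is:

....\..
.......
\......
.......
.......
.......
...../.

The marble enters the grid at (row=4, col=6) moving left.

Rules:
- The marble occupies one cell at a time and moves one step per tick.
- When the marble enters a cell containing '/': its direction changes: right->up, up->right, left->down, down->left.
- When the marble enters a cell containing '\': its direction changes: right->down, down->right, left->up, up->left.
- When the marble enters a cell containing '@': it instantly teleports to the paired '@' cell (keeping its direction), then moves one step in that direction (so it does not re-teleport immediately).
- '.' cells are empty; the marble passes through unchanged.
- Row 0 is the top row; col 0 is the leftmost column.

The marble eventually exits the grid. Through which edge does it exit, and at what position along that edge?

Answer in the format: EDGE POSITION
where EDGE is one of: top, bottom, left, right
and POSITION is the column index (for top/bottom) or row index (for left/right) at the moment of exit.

Answer: left 4

Derivation:
Step 1: enter (4,6), '.' pass, move left to (4,5)
Step 2: enter (4,5), '.' pass, move left to (4,4)
Step 3: enter (4,4), '.' pass, move left to (4,3)
Step 4: enter (4,3), '.' pass, move left to (4,2)
Step 5: enter (4,2), '.' pass, move left to (4,1)
Step 6: enter (4,1), '.' pass, move left to (4,0)
Step 7: enter (4,0), '.' pass, move left to (4,-1)
Step 8: at (4,-1) — EXIT via left edge, pos 4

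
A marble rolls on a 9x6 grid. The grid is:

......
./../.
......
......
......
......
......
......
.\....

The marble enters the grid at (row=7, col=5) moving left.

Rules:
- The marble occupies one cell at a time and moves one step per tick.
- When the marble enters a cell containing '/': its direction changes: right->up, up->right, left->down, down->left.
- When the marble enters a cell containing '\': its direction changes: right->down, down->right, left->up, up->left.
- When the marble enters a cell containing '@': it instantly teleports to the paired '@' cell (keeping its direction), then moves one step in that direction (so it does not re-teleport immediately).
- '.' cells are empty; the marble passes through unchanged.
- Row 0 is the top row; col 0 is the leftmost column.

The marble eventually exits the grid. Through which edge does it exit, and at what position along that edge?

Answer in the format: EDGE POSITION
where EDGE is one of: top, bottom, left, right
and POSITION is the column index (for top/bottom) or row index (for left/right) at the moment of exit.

Step 1: enter (7,5), '.' pass, move left to (7,4)
Step 2: enter (7,4), '.' pass, move left to (7,3)
Step 3: enter (7,3), '.' pass, move left to (7,2)
Step 4: enter (7,2), '.' pass, move left to (7,1)
Step 5: enter (7,1), '.' pass, move left to (7,0)
Step 6: enter (7,0), '.' pass, move left to (7,-1)
Step 7: at (7,-1) — EXIT via left edge, pos 7

Answer: left 7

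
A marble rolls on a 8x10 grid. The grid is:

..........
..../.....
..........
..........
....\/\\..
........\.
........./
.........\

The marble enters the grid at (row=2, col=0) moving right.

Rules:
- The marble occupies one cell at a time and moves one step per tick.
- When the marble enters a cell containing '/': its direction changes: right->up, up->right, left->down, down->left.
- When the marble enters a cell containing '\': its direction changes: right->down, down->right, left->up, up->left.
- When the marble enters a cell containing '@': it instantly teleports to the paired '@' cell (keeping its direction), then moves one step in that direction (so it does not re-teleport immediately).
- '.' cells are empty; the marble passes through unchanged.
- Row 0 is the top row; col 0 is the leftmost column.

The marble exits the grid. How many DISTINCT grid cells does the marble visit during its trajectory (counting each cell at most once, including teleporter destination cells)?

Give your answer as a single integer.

Answer: 10

Derivation:
Step 1: enter (2,0), '.' pass, move right to (2,1)
Step 2: enter (2,1), '.' pass, move right to (2,2)
Step 3: enter (2,2), '.' pass, move right to (2,3)
Step 4: enter (2,3), '.' pass, move right to (2,4)
Step 5: enter (2,4), '.' pass, move right to (2,5)
Step 6: enter (2,5), '.' pass, move right to (2,6)
Step 7: enter (2,6), '.' pass, move right to (2,7)
Step 8: enter (2,7), '.' pass, move right to (2,8)
Step 9: enter (2,8), '.' pass, move right to (2,9)
Step 10: enter (2,9), '.' pass, move right to (2,10)
Step 11: at (2,10) — EXIT via right edge, pos 2
Distinct cells visited: 10 (path length 10)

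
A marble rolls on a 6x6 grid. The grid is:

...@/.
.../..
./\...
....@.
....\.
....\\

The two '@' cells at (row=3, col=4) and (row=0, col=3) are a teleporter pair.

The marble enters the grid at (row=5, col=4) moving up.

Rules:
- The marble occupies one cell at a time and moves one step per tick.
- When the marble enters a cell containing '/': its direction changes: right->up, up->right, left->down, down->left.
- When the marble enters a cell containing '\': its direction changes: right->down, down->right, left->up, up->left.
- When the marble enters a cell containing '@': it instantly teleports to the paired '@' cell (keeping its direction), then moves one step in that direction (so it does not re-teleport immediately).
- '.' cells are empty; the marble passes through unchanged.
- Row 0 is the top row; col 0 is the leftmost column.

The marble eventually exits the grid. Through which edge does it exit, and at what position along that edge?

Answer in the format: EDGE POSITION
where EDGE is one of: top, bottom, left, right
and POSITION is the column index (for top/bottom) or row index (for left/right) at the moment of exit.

Step 1: enter (5,4), '\' deflects up->left, move left to (5,3)
Step 2: enter (5,3), '.' pass, move left to (5,2)
Step 3: enter (5,2), '.' pass, move left to (5,1)
Step 4: enter (5,1), '.' pass, move left to (5,0)
Step 5: enter (5,0), '.' pass, move left to (5,-1)
Step 6: at (5,-1) — EXIT via left edge, pos 5

Answer: left 5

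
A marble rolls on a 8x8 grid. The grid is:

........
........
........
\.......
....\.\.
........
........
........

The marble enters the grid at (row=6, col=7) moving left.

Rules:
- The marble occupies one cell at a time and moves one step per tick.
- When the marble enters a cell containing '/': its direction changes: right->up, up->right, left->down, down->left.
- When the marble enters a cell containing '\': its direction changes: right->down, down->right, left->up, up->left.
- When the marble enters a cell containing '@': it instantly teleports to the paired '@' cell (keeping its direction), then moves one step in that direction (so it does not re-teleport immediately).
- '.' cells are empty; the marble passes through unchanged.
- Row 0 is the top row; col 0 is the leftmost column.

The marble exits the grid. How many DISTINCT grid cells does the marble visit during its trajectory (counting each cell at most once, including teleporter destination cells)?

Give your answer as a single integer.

Step 1: enter (6,7), '.' pass, move left to (6,6)
Step 2: enter (6,6), '.' pass, move left to (6,5)
Step 3: enter (6,5), '.' pass, move left to (6,4)
Step 4: enter (6,4), '.' pass, move left to (6,3)
Step 5: enter (6,3), '.' pass, move left to (6,2)
Step 6: enter (6,2), '.' pass, move left to (6,1)
Step 7: enter (6,1), '.' pass, move left to (6,0)
Step 8: enter (6,0), '.' pass, move left to (6,-1)
Step 9: at (6,-1) — EXIT via left edge, pos 6
Distinct cells visited: 8 (path length 8)

Answer: 8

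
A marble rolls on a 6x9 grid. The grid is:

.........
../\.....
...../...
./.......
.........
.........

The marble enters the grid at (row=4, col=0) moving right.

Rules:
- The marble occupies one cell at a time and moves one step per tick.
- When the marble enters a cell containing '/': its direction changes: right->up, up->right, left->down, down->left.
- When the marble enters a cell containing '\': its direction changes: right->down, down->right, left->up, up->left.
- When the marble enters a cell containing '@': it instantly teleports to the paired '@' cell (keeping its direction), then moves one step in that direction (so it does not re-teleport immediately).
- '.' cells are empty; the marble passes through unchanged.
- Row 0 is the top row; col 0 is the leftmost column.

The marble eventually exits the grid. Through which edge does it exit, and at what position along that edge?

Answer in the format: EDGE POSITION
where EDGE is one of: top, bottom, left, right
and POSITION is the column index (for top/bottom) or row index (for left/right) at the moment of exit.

Answer: right 4

Derivation:
Step 1: enter (4,0), '.' pass, move right to (4,1)
Step 2: enter (4,1), '.' pass, move right to (4,2)
Step 3: enter (4,2), '.' pass, move right to (4,3)
Step 4: enter (4,3), '.' pass, move right to (4,4)
Step 5: enter (4,4), '.' pass, move right to (4,5)
Step 6: enter (4,5), '.' pass, move right to (4,6)
Step 7: enter (4,6), '.' pass, move right to (4,7)
Step 8: enter (4,7), '.' pass, move right to (4,8)
Step 9: enter (4,8), '.' pass, move right to (4,9)
Step 10: at (4,9) — EXIT via right edge, pos 4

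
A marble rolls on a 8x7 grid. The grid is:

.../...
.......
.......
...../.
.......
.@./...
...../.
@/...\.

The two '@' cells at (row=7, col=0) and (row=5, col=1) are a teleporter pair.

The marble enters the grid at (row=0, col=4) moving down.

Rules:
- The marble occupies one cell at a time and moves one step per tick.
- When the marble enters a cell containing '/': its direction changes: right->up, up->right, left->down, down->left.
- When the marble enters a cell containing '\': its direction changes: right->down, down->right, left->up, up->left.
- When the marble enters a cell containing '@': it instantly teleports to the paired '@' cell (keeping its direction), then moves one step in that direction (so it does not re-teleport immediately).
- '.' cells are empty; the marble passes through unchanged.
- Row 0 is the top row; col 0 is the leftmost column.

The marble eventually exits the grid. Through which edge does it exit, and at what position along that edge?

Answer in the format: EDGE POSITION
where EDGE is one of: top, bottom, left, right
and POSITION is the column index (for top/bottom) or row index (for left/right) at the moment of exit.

Step 1: enter (0,4), '.' pass, move down to (1,4)
Step 2: enter (1,4), '.' pass, move down to (2,4)
Step 3: enter (2,4), '.' pass, move down to (3,4)
Step 4: enter (3,4), '.' pass, move down to (4,4)
Step 5: enter (4,4), '.' pass, move down to (5,4)
Step 6: enter (5,4), '.' pass, move down to (6,4)
Step 7: enter (6,4), '.' pass, move down to (7,4)
Step 8: enter (7,4), '.' pass, move down to (8,4)
Step 9: at (8,4) — EXIT via bottom edge, pos 4

Answer: bottom 4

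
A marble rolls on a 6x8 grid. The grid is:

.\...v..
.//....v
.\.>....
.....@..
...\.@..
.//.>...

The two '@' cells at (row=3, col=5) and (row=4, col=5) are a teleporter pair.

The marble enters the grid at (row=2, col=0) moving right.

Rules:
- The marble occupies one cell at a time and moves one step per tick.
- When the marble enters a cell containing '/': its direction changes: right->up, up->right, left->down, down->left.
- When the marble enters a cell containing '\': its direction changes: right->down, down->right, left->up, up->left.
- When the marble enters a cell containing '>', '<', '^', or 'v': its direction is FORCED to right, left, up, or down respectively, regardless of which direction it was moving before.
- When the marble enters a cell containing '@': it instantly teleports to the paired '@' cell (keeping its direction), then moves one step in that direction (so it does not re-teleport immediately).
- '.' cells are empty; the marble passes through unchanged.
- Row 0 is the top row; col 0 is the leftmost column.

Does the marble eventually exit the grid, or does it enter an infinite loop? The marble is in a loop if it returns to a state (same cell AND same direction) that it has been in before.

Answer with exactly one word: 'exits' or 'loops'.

Step 1: enter (2,0), '.' pass, move right to (2,1)
Step 2: enter (2,1), '\' deflects right->down, move down to (3,1)
Step 3: enter (3,1), '.' pass, move down to (4,1)
Step 4: enter (4,1), '.' pass, move down to (5,1)
Step 5: enter (5,1), '/' deflects down->left, move left to (5,0)
Step 6: enter (5,0), '.' pass, move left to (5,-1)
Step 7: at (5,-1) — EXIT via left edge, pos 5

Answer: exits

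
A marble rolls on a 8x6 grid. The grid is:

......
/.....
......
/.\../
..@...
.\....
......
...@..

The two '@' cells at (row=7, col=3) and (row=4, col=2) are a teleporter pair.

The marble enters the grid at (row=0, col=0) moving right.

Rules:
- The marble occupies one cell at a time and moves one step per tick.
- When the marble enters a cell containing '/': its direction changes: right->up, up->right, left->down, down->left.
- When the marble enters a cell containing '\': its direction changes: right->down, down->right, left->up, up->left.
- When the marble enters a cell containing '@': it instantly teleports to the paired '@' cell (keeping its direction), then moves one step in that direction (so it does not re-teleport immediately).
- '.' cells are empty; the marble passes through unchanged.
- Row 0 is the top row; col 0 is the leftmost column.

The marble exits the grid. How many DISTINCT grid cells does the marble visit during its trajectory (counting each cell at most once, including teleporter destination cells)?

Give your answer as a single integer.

Answer: 6

Derivation:
Step 1: enter (0,0), '.' pass, move right to (0,1)
Step 2: enter (0,1), '.' pass, move right to (0,2)
Step 3: enter (0,2), '.' pass, move right to (0,3)
Step 4: enter (0,3), '.' pass, move right to (0,4)
Step 5: enter (0,4), '.' pass, move right to (0,5)
Step 6: enter (0,5), '.' pass, move right to (0,6)
Step 7: at (0,6) — EXIT via right edge, pos 0
Distinct cells visited: 6 (path length 6)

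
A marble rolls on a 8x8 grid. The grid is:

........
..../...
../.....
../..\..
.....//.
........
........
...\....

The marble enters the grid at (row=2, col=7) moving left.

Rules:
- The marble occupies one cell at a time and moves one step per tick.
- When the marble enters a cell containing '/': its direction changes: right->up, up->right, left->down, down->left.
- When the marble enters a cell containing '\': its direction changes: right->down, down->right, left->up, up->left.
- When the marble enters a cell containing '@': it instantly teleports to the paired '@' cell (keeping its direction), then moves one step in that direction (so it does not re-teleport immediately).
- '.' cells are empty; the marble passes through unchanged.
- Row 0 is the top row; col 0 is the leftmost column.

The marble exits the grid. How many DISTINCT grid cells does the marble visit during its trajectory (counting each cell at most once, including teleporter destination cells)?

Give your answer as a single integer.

Answer: 9

Derivation:
Step 1: enter (2,7), '.' pass, move left to (2,6)
Step 2: enter (2,6), '.' pass, move left to (2,5)
Step 3: enter (2,5), '.' pass, move left to (2,4)
Step 4: enter (2,4), '.' pass, move left to (2,3)
Step 5: enter (2,3), '.' pass, move left to (2,2)
Step 6: enter (2,2), '/' deflects left->down, move down to (3,2)
Step 7: enter (3,2), '/' deflects down->left, move left to (3,1)
Step 8: enter (3,1), '.' pass, move left to (3,0)
Step 9: enter (3,0), '.' pass, move left to (3,-1)
Step 10: at (3,-1) — EXIT via left edge, pos 3
Distinct cells visited: 9 (path length 9)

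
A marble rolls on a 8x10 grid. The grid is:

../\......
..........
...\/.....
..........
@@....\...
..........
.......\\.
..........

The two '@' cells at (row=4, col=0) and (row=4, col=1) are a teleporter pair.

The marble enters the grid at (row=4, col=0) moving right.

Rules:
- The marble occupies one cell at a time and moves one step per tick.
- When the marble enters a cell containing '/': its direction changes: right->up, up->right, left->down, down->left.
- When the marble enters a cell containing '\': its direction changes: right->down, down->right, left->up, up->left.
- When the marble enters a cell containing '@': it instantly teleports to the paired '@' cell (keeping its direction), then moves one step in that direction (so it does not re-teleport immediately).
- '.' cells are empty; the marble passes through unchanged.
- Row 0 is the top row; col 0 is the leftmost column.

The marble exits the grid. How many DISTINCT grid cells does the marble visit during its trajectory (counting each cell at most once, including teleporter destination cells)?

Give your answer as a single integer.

Answer: 10

Derivation:
Step 1: enter (4,0), '@' teleport (4,0)->(4,1), also enter (4,1), move right to (4,2)
Step 2: enter (4,2), '.' pass, move right to (4,3)
Step 3: enter (4,3), '.' pass, move right to (4,4)
Step 4: enter (4,4), '.' pass, move right to (4,5)
Step 5: enter (4,5), '.' pass, move right to (4,6)
Step 6: enter (4,6), '\' deflects right->down, move down to (5,6)
Step 7: enter (5,6), '.' pass, move down to (6,6)
Step 8: enter (6,6), '.' pass, move down to (7,6)
Step 9: enter (7,6), '.' pass, move down to (8,6)
Step 10: at (8,6) — EXIT via bottom edge, pos 6
Distinct cells visited: 10 (path length 10)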